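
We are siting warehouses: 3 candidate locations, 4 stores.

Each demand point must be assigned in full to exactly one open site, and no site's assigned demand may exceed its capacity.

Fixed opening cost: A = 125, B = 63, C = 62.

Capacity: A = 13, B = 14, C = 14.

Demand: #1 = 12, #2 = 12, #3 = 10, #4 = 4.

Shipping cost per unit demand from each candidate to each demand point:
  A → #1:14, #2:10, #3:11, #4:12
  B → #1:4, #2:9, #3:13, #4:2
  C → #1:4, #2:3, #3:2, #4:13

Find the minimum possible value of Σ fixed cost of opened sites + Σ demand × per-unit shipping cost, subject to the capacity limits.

Open {A, B, C}; cheapest assignment that respects the capacities:
  A (cap 13, load 12): #2 — cost 12×10 = 120
  B (cap 14, load 12): #1 — cost 12×4 = 48
  C (cap 14, load 14): #3, #4 — cost 10×2 + 4×13 = 72
  Shipping 240, fixed 250 → total 490.
  Any other capacity-feasible assignment to {A, B, C} ships for at least 240.
Total demand is 38 and no other set of sites has combined capacity ≥ 38, so {A, B, C} is the only feasible choice of open sites. Minimum: 490.

490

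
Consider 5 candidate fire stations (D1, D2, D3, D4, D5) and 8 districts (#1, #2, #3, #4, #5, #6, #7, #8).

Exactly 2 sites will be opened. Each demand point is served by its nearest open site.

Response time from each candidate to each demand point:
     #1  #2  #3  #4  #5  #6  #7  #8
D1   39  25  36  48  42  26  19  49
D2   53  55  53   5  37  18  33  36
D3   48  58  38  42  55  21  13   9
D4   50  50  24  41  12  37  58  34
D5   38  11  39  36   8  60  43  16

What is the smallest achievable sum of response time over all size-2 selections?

168

Open {D2, D5}.
  #1→D5 38, #2→D5 11, #3→D5 39, #4→D2 5, #5→D5 8, #6→D2 18, #7→D2 33, #8→D5 16  ⇒ total 168.
Compare {D3, D5}: total 174.
Compare {D1, D5}: total 190.
No size-2 selection does better; minimum is 168.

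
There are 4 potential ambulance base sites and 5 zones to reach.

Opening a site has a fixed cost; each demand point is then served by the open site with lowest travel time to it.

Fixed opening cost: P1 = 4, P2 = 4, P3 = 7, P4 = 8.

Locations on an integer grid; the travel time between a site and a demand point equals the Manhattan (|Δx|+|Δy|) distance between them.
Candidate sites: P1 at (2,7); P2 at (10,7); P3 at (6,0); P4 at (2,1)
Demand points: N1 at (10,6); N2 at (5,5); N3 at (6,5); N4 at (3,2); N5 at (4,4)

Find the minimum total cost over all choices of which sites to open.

Open {P1, P2}: assign each demand point to its cheapest open site.
  N1→P2 1, N2→P1 5, N3→P1 6, N4→P1 6, N5→P1 5
  travel time 23, fixed 8 → total 31.
Compare {P2, P4}: travel time 21 + fixed 12 = 33.
Compare {P2, P3}: travel time 23 + fixed 11 = 34.
Compare {P1}: travel time 31 + fixed 4 = 35.
All other subsets cost ≥ 33. Minimum total cost: 31.

31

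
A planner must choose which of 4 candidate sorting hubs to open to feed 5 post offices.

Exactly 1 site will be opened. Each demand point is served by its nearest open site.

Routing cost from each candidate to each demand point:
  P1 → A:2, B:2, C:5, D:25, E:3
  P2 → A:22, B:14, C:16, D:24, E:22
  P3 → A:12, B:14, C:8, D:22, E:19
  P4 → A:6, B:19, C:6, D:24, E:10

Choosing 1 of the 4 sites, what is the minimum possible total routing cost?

37

Open {P1}.
  A→P1 2, B→P1 2, C→P1 5, D→P1 25, E→P1 3  ⇒ total 37.
Compare {P4}: total 65.
Compare {P3}: total 75.
No size-1 selection does better; minimum is 37.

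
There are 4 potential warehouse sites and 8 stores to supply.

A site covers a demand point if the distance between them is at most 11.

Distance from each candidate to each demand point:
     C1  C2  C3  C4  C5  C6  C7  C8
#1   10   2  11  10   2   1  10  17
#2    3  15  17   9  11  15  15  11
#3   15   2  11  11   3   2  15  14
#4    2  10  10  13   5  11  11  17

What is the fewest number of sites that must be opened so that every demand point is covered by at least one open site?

Coverage sets (demand points within 11 of each site):
  #1: {C1, C2, C3, C4, C5, C6, C7}
  #2: {C1, C4, C5, C8}
  #3: {C2, C3, C4, C5, C6}
  #4: {C1, C2, C3, C5, C6, C7}
No single site covers all 8 demand points.
But {#1, #2} covers everything, so the minimum is 2.

2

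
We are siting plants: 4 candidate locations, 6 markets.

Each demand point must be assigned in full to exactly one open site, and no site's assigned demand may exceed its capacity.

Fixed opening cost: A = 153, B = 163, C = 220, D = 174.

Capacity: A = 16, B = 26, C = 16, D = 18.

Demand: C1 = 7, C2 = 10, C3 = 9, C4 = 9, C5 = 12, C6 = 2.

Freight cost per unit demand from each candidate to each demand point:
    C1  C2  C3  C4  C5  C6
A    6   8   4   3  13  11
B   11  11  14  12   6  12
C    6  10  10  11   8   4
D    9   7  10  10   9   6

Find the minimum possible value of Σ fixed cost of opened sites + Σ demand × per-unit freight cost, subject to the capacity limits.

Open {A, B, D}; cheapest assignment that respects the capacities:
  A (cap 16, load 16): C1, C3 — cost 7×6 + 9×4 = 78
  B (cap 26, load 21): C4, C5 — cost 9×12 + 12×6 = 180
  D (cap 18, load 12): C2, C6 — cost 10×7 + 2×6 = 82
  Shipping 340, fixed 490 → total 830.
  Any other capacity-feasible assignment to {A, B, D} ships for at least 340.
Compare {A, B, C}: its best feasible assignment gives total 885.
Compare {B, C, D}: its best feasible assignment gives total 951.
Every other set of open sites that can feasibly serve all demand totals ≥ 885 even under its best assignment. Minimum: 830.

830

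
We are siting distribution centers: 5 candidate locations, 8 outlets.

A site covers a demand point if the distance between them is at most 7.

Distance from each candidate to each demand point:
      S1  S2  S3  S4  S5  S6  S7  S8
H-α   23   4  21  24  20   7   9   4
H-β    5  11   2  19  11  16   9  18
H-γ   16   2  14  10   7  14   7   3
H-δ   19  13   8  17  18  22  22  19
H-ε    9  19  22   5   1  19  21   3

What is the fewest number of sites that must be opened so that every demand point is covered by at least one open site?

Coverage sets (demand points within 7 of each site):
  H-α: {S2, S6, S8}
  H-β: {S1, S3}
  H-γ: {S2, S5, S7, S8}
  H-δ: {}
  H-ε: {S4, S5, S8}
No 3 sites suffice: every size-3 union leaves at least one demand point uncovered.
But {H-α, H-β, H-γ, H-ε} covers everything, so the minimum is 4.

4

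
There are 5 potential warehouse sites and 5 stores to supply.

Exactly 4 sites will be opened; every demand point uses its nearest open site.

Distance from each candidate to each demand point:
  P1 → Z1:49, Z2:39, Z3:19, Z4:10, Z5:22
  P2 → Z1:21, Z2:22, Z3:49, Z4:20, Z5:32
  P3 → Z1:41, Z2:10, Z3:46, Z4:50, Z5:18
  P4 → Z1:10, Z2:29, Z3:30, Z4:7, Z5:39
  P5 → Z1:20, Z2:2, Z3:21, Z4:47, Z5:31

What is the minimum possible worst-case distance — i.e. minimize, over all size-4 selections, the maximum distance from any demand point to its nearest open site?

Open {P1, P2, P3, P4}.
  Farthest demand point is Z3 at distance 19 (to P1); all others are ≤ 19.
With {P1, P3, P4, P5} the worst case is 19.
With {P1, P2, P3, P5} the worst case is 20.
No size-4 selection achieves below 19.

19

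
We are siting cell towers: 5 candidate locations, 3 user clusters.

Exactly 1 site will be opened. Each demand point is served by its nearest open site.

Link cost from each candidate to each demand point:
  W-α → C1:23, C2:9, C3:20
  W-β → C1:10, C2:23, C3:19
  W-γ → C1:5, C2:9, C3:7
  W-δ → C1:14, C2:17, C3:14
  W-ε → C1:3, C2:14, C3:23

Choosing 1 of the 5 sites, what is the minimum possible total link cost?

21

Open {W-γ}.
  C1→W-γ 5, C2→W-γ 9, C3→W-γ 7  ⇒ total 21.
Compare {W-ε}: total 40.
Compare {W-δ}: total 45.
No size-1 selection does better; minimum is 21.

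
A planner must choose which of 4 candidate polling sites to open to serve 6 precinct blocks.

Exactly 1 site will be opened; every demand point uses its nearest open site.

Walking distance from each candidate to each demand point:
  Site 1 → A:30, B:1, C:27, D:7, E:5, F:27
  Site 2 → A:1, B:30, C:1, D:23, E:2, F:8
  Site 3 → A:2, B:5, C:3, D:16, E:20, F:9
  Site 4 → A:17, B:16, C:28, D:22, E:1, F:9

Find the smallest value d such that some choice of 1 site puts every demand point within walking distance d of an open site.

20

Open {Site 3}.
  Farthest demand point is E at walking distance 20 (to Site 3); all others are ≤ 20.
With {Site 4} the worst case is 28.
With {Site 1} the worst case is 30.
No size-1 selection achieves below 20.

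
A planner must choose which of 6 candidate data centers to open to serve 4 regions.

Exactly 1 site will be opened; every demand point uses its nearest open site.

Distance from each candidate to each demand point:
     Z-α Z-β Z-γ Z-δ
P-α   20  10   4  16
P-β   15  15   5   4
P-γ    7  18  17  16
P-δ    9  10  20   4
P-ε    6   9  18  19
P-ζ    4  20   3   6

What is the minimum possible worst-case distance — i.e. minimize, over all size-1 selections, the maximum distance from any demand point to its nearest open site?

15

Open {P-β}.
  Farthest demand point is Z-α at distance 15 (to P-β); all others are ≤ 15.
With {P-γ} the worst case is 18.
With {P-ε} the worst case is 19.
No size-1 selection achieves below 15.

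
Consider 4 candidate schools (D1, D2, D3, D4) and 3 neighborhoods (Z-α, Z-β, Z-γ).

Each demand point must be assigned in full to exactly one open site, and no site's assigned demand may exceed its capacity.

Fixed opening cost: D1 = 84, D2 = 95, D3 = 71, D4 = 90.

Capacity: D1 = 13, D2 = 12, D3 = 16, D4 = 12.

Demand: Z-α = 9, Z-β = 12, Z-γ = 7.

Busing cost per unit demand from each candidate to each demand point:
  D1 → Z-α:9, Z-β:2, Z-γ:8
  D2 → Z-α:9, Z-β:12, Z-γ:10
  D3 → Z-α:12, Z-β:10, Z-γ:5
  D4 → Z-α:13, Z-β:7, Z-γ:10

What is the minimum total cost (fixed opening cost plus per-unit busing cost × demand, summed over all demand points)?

322

Open {D1, D3}; cheapest assignment that respects the capacities:
  D1 (cap 13, load 12): Z-β — cost 12×2 = 24
  D3 (cap 16, load 16): Z-α, Z-γ — cost 9×12 + 7×5 = 143
  Shipping 167, fixed 155 → total 322.
  Any other capacity-feasible assignment to {D1, D3} ships for at least 167.
Compare {D3, D4}: its best feasible assignment gives total 388.
Compare {D1, D2, D3}: its best feasible assignment gives total 390.
Every other set of open sites that can feasibly serve all demand totals ≥ 388 even under its best assignment. Minimum: 322.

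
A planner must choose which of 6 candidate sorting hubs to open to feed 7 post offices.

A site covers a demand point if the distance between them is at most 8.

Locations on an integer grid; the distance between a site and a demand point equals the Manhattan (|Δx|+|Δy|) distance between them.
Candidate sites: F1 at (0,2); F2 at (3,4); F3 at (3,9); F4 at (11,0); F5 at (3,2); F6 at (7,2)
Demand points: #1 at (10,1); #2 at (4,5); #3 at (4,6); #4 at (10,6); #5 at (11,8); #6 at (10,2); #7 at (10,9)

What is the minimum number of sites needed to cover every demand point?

2

Coverage sets (demand points within 8 of each site):
  F1: {#2, #3}
  F2: {#2, #3}
  F3: {#2, #3, #7}
  F4: {#1, #4, #5, #6}
  F5: {#1, #2, #3, #6}
  F6: {#1, #2, #3, #4, #6}
No single site covers all 7 demand points.
But {F3, F4} covers everything, so the minimum is 2.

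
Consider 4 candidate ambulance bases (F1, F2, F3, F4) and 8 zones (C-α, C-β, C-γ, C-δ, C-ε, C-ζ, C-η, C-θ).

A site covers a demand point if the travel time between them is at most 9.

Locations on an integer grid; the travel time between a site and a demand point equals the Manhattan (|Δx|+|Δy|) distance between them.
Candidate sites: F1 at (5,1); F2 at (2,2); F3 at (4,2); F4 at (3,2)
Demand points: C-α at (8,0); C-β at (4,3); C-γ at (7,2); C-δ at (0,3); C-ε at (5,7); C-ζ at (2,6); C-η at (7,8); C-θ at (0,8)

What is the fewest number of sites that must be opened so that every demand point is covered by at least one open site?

2

Coverage sets (demand points within 9 of each site):
  F1: {C-α, C-β, C-γ, C-δ, C-ε, C-ζ, C-η}
  F2: {C-α, C-β, C-γ, C-δ, C-ε, C-ζ, C-θ}
  F3: {C-α, C-β, C-γ, C-δ, C-ε, C-ζ, C-η}
  F4: {C-α, C-β, C-γ, C-δ, C-ε, C-ζ, C-θ}
No single site covers all 8 demand points.
But {F1, F2} covers everything, so the minimum is 2.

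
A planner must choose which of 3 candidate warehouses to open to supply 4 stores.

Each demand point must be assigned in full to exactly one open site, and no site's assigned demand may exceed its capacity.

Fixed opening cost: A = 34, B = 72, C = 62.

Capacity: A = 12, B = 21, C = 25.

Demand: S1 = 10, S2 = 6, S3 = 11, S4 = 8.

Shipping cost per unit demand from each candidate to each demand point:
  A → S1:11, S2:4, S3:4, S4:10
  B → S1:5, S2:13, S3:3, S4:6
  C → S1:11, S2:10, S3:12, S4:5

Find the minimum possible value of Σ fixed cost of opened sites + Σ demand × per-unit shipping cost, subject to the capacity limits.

315

Open {A, B, C}; cheapest assignment that respects the capacities:
  A (cap 12, load 6): S2 — cost 6×4 = 24
  B (cap 21, load 21): S1, S3 — cost 10×5 + 11×3 = 83
  C (cap 25, load 8): S4 — cost 8×5 = 40
  Shipping 147, fixed 168 → total 315.
  Any other capacity-feasible assignment to {A, B, C} ships for at least 147.
Compare {B, C}: its best feasible assignment gives total 317.
Compare {A, C}: its best feasible assignment gives total 350.
Every other set of open sites that can feasibly serve all demand totals ≥ 317 even under its best assignment. Minimum: 315.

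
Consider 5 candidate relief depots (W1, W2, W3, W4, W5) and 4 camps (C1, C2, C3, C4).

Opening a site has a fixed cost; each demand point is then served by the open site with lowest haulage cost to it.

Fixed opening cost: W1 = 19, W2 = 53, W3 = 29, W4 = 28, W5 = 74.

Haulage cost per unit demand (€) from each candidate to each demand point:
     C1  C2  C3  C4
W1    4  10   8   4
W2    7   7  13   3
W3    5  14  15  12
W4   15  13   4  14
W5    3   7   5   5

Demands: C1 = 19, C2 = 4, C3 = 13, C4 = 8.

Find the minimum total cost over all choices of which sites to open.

247

Open {W1, W4}: assign each demand point to its cheapest open site.
  C1→W1 19×4=76, C2→W1 4×10=40, C3→W4 13×4=52, C4→W1 8×4=32
  haulage cost 200, fixed 47 → total 247.
Compare {W5}: haulage cost 190 + fixed 74 = 264.
Compare {W1}: haulage cost 252 + fixed 19 = 271.
Compare {W1, W5}: haulage cost 182 + fixed 93 = 275.
All other subsets cost ≥ 264. Minimum total cost: 247.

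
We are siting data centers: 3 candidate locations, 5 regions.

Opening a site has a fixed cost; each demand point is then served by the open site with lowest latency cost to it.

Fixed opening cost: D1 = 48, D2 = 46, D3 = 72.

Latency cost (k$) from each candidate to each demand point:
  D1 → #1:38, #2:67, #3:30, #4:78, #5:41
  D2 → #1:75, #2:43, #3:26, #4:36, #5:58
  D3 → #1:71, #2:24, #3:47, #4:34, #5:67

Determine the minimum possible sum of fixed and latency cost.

278

Open {D1, D2}: assign each demand point to its cheapest open site.
  #1→D1 38, #2→D2 43, #3→D2 26, #4→D2 36, #5→D1 41
  latency cost 184, fixed 94 → total 278.
Compare {D2}: latency cost 238 + fixed 46 = 284.
Compare {D1, D3}: latency cost 167 + fixed 120 = 287.
Compare {D1}: latency cost 254 + fixed 48 = 302.
All other subsets cost ≥ 284. Minimum total cost: 278.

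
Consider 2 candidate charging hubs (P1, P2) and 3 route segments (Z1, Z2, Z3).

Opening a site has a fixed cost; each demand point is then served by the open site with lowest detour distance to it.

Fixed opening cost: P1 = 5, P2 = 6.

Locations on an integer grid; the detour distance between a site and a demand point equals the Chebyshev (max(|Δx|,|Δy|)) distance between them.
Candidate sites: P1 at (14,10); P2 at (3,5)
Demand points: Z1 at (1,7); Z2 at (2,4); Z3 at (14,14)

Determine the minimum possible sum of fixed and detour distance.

Open {P1, P2}: assign each demand point to its cheapest open site.
  Z1→P2 2, Z2→P2 1, Z3→P1 4
  detour distance 7, fixed 11 → total 18.
Compare {P2}: detour distance 14 + fixed 6 = 20.
Compare {P1}: detour distance 29 + fixed 5 = 34.

18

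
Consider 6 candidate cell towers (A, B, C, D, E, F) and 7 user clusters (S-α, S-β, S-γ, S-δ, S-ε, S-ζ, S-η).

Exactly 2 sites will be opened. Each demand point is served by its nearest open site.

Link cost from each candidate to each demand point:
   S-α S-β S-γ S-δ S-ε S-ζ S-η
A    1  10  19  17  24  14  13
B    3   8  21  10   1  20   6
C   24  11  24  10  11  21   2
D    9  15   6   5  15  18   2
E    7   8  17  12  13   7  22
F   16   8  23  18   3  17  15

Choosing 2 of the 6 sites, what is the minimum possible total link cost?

43

Open {B, D}.
  S-α→B 3, S-β→B 8, S-γ→D 6, S-δ→D 5, S-ε→B 1, S-ζ→D 18, S-η→D 2  ⇒ total 43.
Compare {D, E}: total 48.
Compare {D, F}: total 50.
No size-2 selection does better; minimum is 43.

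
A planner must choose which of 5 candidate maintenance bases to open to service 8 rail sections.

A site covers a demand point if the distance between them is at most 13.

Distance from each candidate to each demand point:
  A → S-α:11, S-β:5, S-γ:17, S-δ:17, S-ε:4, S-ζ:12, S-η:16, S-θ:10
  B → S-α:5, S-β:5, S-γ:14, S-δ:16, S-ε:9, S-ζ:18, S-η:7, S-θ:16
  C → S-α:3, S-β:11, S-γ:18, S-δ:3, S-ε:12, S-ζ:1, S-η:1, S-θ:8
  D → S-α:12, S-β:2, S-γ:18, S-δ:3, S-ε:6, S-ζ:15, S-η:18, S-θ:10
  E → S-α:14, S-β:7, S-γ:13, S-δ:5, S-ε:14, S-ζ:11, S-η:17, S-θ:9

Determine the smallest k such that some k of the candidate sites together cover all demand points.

Coverage sets (demand points within 13 of each site):
  A: {S-α, S-β, S-ε, S-ζ, S-θ}
  B: {S-α, S-β, S-ε, S-η}
  C: {S-α, S-β, S-δ, S-ε, S-ζ, S-η, S-θ}
  D: {S-α, S-β, S-δ, S-ε, S-θ}
  E: {S-β, S-γ, S-δ, S-ζ, S-θ}
No single site covers all 8 demand points.
But {B, E} covers everything, so the minimum is 2.

2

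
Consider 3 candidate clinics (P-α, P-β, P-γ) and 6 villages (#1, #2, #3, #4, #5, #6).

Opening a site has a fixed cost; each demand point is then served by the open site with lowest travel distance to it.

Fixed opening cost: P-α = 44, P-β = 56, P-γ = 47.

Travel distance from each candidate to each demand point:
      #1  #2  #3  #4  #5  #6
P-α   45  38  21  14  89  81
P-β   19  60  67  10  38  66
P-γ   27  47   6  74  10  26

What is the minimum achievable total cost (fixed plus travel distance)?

Open {P-α, P-γ}: assign each demand point to its cheapest open site.
  #1→P-γ 27, #2→P-α 38, #3→P-γ 6, #4→P-α 14, #5→P-γ 10, #6→P-γ 26
  travel distance 121, fixed 91 → total 212.
Compare {P-β, P-γ}: travel distance 118 + fixed 103 = 221.
Compare {P-γ}: travel distance 190 + fixed 47 = 237.
Compare {P-α, P-β, P-γ}: travel distance 109 + fixed 147 = 256.
All other subsets cost ≥ 221. Minimum total cost: 212.

212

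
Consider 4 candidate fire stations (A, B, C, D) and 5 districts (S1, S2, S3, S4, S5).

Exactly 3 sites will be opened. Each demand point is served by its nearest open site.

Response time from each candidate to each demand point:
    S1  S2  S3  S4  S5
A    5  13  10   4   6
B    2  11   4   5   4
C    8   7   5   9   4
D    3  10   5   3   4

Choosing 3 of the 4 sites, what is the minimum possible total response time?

Open {B, C, D}.
  S1→B 2, S2→C 7, S3→B 4, S4→D 3, S5→B 4  ⇒ total 20.
Compare {A, B, C}: total 21.
Compare {A, C, D}: total 22.
No size-3 selection does better; minimum is 20.

20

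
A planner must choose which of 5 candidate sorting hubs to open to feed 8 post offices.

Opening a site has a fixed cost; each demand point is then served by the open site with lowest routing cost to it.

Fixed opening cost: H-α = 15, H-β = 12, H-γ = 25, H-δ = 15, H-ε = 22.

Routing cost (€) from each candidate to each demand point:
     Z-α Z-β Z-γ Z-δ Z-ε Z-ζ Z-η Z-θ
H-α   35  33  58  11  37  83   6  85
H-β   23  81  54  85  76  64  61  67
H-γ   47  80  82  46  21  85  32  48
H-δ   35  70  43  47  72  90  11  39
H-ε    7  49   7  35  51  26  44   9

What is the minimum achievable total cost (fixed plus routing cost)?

173

Open {H-α, H-ε}: assign each demand point to its cheapest open site.
  Z-α→H-ε 7, Z-β→H-α 33, Z-γ→H-ε 7, Z-δ→H-α 11, Z-ε→H-α 37, Z-ζ→H-ε 26, Z-η→H-α 6, Z-θ→H-ε 9
  routing cost 136, fixed 37 → total 173.
Compare {H-α, H-γ, H-ε}: routing cost 120 + fixed 62 = 182.
Compare {H-α, H-β, H-ε}: routing cost 136 + fixed 49 = 185.
Compare {H-α, H-δ, H-ε}: routing cost 136 + fixed 52 = 188.
All other subsets cost ≥ 182. Minimum total cost: 173.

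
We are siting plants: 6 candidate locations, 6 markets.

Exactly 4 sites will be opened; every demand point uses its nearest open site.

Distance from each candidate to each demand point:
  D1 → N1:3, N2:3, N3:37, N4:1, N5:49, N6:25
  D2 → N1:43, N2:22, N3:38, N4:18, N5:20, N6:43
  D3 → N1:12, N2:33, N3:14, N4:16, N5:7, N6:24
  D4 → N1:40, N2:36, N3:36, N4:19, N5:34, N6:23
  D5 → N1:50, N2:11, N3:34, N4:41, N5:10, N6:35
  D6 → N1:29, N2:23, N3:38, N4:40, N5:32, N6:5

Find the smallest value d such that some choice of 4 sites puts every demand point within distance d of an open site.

14

Open {D1, D2, D3, D6}.
  Farthest demand point is N3 at distance 14 (to D3); all others are ≤ 14.
With {D1, D3, D4, D6} the worst case is 14.
With {D1, D3, D5, D6} the worst case is 14.
No size-4 selection achieves below 14.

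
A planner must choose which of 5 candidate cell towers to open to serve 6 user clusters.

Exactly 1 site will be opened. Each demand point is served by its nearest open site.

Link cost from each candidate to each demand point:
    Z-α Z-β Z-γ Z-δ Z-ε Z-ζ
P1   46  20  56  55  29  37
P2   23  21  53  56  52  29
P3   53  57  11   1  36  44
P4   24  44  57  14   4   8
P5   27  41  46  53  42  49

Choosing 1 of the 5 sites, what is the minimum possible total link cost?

Open {P4}.
  Z-α→P4 24, Z-β→P4 44, Z-γ→P4 57, Z-δ→P4 14, Z-ε→P4 4, Z-ζ→P4 8  ⇒ total 151.
Compare {P3}: total 202.
Compare {P2}: total 234.
No size-1 selection does better; minimum is 151.

151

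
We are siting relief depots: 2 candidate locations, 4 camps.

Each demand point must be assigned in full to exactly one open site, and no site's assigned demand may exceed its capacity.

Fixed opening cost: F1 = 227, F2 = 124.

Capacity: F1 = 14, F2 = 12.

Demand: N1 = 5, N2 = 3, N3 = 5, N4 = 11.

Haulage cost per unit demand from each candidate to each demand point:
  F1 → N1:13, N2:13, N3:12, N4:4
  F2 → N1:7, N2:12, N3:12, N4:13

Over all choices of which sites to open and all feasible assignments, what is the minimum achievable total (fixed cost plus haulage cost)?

529

Open {F1, F2}; cheapest assignment that respects the capacities:
  F1 (cap 14, load 14): N2, N4 — cost 3×13 + 11×4 = 83
  F2 (cap 12, load 10): N1, N3 — cost 5×7 + 5×12 = 95
  Shipping 178, fixed 351 → total 529.
  Any other capacity-feasible assignment to {F1, F2} ships for at least 178.
Total demand is 24 and no other set of sites has combined capacity ≥ 24, so {F1, F2} is the only feasible choice of open sites. Minimum: 529.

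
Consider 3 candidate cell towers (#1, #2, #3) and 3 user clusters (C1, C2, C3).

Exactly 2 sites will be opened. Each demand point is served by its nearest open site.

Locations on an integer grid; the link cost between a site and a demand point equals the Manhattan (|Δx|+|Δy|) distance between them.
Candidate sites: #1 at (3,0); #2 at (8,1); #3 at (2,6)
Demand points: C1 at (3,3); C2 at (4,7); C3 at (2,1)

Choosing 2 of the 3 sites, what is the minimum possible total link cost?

Open {#1, #3}.
  C1→#1 3, C2→#3 3, C3→#1 2  ⇒ total 8.
Compare {#2, #3}: total 12.
Compare {#1, #2}: total 13.

8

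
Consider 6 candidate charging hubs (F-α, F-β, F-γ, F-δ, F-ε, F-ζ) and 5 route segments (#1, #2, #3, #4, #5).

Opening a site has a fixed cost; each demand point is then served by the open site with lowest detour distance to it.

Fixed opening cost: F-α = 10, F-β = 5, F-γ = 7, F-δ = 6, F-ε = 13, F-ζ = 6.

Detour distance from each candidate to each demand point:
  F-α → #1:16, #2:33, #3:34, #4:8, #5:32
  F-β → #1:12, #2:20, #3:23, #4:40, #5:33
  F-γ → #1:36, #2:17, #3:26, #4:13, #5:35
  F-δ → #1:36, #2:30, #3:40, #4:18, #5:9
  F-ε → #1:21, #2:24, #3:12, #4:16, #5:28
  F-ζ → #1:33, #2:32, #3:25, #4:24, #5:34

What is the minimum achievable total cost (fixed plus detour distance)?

92

Open {F-β, F-γ, F-δ}: assign each demand point to its cheapest open site.
  #1→F-β 12, #2→F-γ 17, #3→F-β 23, #4→F-γ 13, #5→F-δ 9
  detour distance 74, fixed 18 → total 92.
Compare {F-β, F-δ}: detour distance 82 + fixed 11 = 93.
Compare {F-α, F-β, F-δ}: detour distance 72 + fixed 21 = 93.
Compare {F-β, F-δ, F-ε}: detour distance 69 + fixed 24 = 93.
All other subsets cost ≥ 93. Minimum total cost: 92.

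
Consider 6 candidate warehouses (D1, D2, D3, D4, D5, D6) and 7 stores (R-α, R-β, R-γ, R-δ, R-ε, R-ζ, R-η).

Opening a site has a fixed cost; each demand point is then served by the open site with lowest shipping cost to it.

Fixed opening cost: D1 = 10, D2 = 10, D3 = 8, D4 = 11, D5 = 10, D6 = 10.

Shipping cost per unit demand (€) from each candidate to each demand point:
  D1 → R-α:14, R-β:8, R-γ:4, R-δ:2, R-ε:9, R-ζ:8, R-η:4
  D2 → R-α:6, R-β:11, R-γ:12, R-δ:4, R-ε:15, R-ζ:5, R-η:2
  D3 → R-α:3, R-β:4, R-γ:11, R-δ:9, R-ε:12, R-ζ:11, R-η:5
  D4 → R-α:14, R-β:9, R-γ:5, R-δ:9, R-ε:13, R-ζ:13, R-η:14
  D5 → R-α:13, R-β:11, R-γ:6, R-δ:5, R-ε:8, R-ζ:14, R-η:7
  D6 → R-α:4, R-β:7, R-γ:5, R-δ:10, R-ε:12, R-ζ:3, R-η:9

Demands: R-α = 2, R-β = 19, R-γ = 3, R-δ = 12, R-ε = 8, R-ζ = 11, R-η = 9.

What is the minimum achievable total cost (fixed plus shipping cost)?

279

Open {D1, D2, D3, D6}: assign each demand point to its cheapest open site.
  R-α→D3 2×3=6, R-β→D3 19×4=76, R-γ→D1 3×4=12, R-δ→D1 12×2=24, R-ε→D1 8×9=72, R-ζ→D6 11×3=33, R-η→D2 9×2=18
  shipping cost 241, fixed 38 → total 279.
Compare {D1, D2, D3, D5, D6}: shipping cost 233 + fixed 48 = 281.
Compare {D1, D3, D6}: shipping cost 259 + fixed 28 = 287.
Compare {D1, D3, D5, D6}: shipping cost 251 + fixed 38 = 289.
All other subsets cost ≥ 281. Minimum total cost: 279.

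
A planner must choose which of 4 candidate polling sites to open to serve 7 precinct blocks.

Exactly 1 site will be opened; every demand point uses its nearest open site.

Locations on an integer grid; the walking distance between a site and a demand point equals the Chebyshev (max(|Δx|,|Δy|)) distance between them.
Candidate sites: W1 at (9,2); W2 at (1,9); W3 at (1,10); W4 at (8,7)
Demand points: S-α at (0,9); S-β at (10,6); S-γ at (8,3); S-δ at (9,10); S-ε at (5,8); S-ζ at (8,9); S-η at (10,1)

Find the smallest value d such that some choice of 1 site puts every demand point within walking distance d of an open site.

Open {W4}.
  Farthest demand point is S-α at walking distance 8 (to W4); all others are ≤ 8.
With {W1} the worst case is 9.
With {W2} the worst case is 9.
No size-1 selection achieves below 8.

8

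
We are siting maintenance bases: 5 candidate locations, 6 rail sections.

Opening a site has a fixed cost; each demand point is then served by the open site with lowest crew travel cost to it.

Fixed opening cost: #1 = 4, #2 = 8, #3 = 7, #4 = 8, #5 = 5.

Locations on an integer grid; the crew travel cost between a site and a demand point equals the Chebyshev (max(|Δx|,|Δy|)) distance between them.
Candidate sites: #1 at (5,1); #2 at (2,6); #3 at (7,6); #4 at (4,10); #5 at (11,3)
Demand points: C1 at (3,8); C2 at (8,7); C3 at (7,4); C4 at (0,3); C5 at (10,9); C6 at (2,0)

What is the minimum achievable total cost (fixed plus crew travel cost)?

29

Open {#1, #3}: assign each demand point to its cheapest open site.
  C1→#3 4, C2→#3 1, C3→#3 2, C4→#1 5, C5→#3 3, C6→#1 3
  crew travel cost 18, fixed 11 → total 29.
Compare {#3}: crew travel cost 23 + fixed 7 = 30.
Compare {#2, #3}: crew travel cost 17 + fixed 15 = 32.
Compare {#1, #2, #3}: crew travel cost 14 + fixed 19 = 33.
All other subsets cost ≥ 30. Minimum total cost: 29.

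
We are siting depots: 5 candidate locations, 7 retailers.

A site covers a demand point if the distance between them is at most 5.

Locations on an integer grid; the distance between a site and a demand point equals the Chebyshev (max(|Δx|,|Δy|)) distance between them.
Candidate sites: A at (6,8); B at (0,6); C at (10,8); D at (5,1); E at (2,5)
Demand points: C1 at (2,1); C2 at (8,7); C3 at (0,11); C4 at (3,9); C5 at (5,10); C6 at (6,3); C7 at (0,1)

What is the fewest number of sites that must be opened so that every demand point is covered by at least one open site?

2

Coverage sets (demand points within 5 of each site):
  A: {C2, C4, C5, C6}
  B: {C1, C3, C4, C5, C7}
  C: {C2, C5, C6}
  D: {C1, C6, C7}
  E: {C1, C4, C5, C6, C7}
No single site covers all 7 demand points.
But {A, B} covers everything, so the minimum is 2.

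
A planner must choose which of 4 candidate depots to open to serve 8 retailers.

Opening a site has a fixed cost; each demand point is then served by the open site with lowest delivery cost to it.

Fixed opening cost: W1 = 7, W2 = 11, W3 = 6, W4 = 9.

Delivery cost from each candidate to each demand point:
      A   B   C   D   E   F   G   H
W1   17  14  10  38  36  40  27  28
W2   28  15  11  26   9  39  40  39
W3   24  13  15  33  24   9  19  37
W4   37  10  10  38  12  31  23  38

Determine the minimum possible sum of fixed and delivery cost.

155

Open {W1, W2, W3}: assign each demand point to its cheapest open site.
  A→W1 17, B→W3 13, C→W1 10, D→W2 26, E→W2 9, F→W3 9, G→W3 19, H→W1 28
  delivery cost 131, fixed 24 → total 155.
Compare {W1, W3, W4}: delivery cost 138 + fixed 22 = 160.
Compare {W1, W2, W3, W4}: delivery cost 128 + fixed 33 = 161.
Compare {W2, W3}: delivery cost 148 + fixed 17 = 165.
All other subsets cost ≥ 160. Minimum total cost: 155.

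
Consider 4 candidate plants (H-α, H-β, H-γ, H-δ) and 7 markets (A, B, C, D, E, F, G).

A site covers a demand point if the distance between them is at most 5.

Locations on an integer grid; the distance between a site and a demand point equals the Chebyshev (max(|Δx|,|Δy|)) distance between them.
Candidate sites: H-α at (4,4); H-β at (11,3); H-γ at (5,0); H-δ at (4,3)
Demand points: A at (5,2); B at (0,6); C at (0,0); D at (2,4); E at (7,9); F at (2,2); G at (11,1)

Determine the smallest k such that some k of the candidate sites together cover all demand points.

Coverage sets (demand points within 5 of each site):
  H-α: {A, B, C, D, E, F}
  H-β: {G}
  H-γ: {A, C, D, F}
  H-δ: {A, B, C, D, F}
No single site covers all 7 demand points.
But {H-α, H-β} covers everything, so the minimum is 2.

2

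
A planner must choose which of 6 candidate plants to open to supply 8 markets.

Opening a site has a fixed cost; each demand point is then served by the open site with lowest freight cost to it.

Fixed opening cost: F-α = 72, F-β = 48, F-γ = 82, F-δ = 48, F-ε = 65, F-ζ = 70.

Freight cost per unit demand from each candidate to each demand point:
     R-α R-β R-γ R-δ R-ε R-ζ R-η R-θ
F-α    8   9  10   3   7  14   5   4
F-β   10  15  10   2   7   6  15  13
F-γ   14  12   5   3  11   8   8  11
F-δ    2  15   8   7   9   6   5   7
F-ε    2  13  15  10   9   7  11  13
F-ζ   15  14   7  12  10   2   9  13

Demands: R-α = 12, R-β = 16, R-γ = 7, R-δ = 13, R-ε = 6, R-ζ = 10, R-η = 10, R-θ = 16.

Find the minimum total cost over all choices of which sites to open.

Open {F-α, F-δ}: assign each demand point to its cheapest open site.
  R-α→F-δ 12×2=24, R-β→F-α 16×9=144, R-γ→F-δ 7×8=56, R-δ→F-α 13×3=39, R-ε→F-α 6×7=42, R-ζ→F-δ 10×6=60, R-η→F-α 10×5=50, R-θ→F-α 16×4=64
  freight cost 479, fixed 120 → total 599.
Compare {F-α, F-δ, F-ζ}: freight cost 432 + fixed 190 = 622.
Compare {F-α, F-β, F-δ}: freight cost 466 + fixed 168 = 634.
Compare {F-α, F-ε, F-ζ}: freight cost 432 + fixed 207 = 639.
All other subsets cost ≥ 622. Minimum total cost: 599.

599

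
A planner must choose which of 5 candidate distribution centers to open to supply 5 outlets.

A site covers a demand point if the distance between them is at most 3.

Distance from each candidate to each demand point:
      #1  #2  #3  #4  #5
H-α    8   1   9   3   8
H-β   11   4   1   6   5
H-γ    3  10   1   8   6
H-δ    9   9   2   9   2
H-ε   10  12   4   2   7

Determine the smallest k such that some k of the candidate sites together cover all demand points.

Coverage sets (demand points within 3 of each site):
  H-α: {#2, #4}
  H-β: {#3}
  H-γ: {#1, #3}
  H-δ: {#3, #5}
  H-ε: {#4}
No 2 sites suffice: every size-2 union leaves at least one demand point uncovered.
But {H-α, H-γ, H-δ} covers everything, so the minimum is 3.

3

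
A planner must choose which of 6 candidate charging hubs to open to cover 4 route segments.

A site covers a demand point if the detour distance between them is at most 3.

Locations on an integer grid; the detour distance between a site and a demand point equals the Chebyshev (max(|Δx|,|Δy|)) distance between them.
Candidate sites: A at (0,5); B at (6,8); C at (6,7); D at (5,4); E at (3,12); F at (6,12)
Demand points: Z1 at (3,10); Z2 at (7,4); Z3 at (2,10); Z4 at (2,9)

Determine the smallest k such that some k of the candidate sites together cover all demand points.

2

Coverage sets (demand points within 3 of each site):
  A: {}
  B: {Z1}
  C: {Z1, Z2}
  D: {Z2}
  E: {Z1, Z3, Z4}
  F: {Z1}
No single site covers all 4 demand points.
But {C, E} covers everything, so the minimum is 2.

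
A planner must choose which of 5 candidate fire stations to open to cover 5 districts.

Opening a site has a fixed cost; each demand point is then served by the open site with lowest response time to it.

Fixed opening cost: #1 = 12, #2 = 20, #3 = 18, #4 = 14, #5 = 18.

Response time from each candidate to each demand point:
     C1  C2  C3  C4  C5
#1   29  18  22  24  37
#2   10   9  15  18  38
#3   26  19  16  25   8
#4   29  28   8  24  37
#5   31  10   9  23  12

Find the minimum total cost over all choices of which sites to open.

96

Open {#2, #5}: assign each demand point to its cheapest open site.
  C1→#2 10, C2→#2 9, C3→#5 9, C4→#2 18, C5→#5 12
  response time 58, fixed 38 → total 96.
Compare {#2, #3}: response time 60 + fixed 38 = 98.
Compare {#5}: response time 85 + fixed 18 = 103.
Compare {#2, #3, #4}: response time 53 + fixed 52 = 105.
All other subsets cost ≥ 98. Minimum total cost: 96.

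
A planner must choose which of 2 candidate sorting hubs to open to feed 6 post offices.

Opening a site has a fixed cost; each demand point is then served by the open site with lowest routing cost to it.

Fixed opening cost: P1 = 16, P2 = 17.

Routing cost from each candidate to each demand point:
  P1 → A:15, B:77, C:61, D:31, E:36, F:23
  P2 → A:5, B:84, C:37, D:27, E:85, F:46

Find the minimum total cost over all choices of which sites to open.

Open {P1, P2}: assign each demand point to its cheapest open site.
  A→P2 5, B→P1 77, C→P2 37, D→P2 27, E→P1 36, F→P1 23
  routing cost 205, fixed 33 → total 238.
Compare {P1}: routing cost 243 + fixed 16 = 259.
Compare {P2}: routing cost 284 + fixed 17 = 301.

238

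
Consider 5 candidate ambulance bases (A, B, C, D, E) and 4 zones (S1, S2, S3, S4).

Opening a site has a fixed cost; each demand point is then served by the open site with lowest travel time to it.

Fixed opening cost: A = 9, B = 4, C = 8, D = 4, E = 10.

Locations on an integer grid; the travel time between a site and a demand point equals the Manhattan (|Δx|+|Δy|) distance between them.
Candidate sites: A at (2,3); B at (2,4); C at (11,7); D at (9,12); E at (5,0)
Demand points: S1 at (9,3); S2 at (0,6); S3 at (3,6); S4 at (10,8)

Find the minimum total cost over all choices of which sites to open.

Open {B, C}: assign each demand point to its cheapest open site.
  S1→C 6, S2→B 4, S3→B 3, S4→C 2
  travel time 15, fixed 12 → total 27.
Compare {B, D}: travel time 20 + fixed 8 = 28.
Compare {B}: travel time 27 + fixed 4 = 31.
Compare {B, C, D}: travel time 15 + fixed 16 = 31.
All other subsets cost ≥ 28. Minimum total cost: 27.

27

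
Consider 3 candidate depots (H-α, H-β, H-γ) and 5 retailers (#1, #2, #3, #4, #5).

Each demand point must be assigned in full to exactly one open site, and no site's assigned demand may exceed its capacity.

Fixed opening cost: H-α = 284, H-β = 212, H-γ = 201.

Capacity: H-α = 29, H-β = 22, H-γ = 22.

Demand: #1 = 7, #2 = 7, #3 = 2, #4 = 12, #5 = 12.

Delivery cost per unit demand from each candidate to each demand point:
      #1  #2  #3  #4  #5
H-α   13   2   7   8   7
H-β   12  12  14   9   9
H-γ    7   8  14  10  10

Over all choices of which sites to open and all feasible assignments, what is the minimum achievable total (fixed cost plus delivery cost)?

Open {H-α, H-γ}; cheapest assignment that respects the capacities:
  H-α (cap 29, load 21): #2, #3, #5 — cost 7×2 + 2×7 + 12×7 = 112
  H-γ (cap 22, load 19): #1, #4 — cost 7×7 + 12×10 = 169
  Shipping 281, fixed 485 → total 766.
  Any other capacity-feasible assignment to {H-α, H-γ} ships for at least 281.
Compare {H-α, H-β}: its best feasible assignment gives total 800.
Compare {H-β, H-γ}: its best feasible assignment gives total 802.
Every other set of open sites that can feasibly serve all demand totals ≥ 800 even under its best assignment. Minimum: 766.

766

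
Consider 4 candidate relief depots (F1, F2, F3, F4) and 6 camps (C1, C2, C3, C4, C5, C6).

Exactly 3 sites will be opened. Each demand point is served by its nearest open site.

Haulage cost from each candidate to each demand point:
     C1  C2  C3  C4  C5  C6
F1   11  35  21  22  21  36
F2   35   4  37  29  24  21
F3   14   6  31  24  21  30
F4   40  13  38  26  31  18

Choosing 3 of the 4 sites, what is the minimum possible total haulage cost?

Open {F1, F2, F4}.
  C1→F1 11, C2→F2 4, C3→F1 21, C4→F1 22, C5→F1 21, C6→F4 18  ⇒ total 97.
Compare {F1, F3, F4}: total 99.
Compare {F1, F2, F3}: total 100.
No size-3 selection does better; minimum is 97.

97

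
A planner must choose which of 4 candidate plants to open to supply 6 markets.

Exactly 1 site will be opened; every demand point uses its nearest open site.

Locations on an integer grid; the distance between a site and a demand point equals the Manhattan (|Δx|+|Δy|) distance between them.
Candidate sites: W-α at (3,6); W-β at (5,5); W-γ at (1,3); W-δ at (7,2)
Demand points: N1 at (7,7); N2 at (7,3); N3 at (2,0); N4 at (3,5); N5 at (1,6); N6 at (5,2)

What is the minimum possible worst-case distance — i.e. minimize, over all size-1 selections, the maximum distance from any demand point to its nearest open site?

Open {W-α}.
  Farthest demand point is N2 at distance 7 (to W-α); all others are ≤ 7.
With {W-β} the worst case is 8.
With {W-γ} the worst case is 10.
No size-1 selection achieves below 7.

7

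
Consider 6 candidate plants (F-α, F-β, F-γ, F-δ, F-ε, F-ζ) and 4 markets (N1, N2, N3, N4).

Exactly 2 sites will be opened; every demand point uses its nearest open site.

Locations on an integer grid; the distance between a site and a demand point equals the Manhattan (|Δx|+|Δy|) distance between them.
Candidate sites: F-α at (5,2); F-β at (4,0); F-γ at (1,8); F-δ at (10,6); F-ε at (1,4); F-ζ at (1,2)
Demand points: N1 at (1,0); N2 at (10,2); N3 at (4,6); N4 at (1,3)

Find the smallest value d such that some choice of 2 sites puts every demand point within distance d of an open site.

5

Open {F-α, F-β}.
  Farthest demand point is N2 at distance 5 (to F-α); all others are ≤ 5.
With {F-α, F-ε} the worst case is 5.
With {F-α, F-ζ} the worst case is 5.
No size-2 selection achieves below 5.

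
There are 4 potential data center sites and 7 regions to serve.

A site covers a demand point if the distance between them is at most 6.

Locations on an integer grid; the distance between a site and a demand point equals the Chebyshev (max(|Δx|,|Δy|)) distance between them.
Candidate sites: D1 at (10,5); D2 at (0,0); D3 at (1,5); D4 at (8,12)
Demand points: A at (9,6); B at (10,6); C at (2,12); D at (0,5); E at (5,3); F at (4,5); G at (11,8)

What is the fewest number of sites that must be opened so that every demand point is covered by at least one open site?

2

Coverage sets (demand points within 6 of each site):
  D1: {A, B, E, F, G}
  D2: {D, E, F}
  D3: {D, E, F}
  D4: {A, B, C, G}
No single site covers all 7 demand points.
But {D2, D4} covers everything, so the minimum is 2.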